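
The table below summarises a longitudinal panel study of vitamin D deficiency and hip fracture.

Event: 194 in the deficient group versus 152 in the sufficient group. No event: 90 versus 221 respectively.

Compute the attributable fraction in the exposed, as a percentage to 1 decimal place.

40.3

From the description: a = 194, b = 90, c = 152, d = 221.
Risk in exposed = 194/284 = 0.68310; risk in unexposed = 152/373 = 0.40751.
RR = 0.68310/0.40751 = 1.67629
AR% = (RR − 1)/RR × 100 = (1.67629 − 1)/1.67629 × 100 = 40.3444%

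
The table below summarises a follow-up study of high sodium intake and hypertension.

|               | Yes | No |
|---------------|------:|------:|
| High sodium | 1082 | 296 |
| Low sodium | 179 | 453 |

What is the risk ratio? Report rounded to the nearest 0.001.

2.772

Cells: a = 1082, b = 296, c = 179, d = 453.
Risk in exposed = 1082/1378 = 0.78520; risk in unexposed = 179/632 = 0.28323.
RR = 0.78520 / 0.28323 = 2.77231
The risk among the exposed is 2.77 times that among the unexposed.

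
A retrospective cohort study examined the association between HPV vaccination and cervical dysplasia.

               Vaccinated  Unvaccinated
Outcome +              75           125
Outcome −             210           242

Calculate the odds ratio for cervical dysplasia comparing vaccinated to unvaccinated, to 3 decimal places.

Reading the table with exposure as columns: a = 75 (Vaccinated, case), b = 210 (Vaccinated, non-case), c = 125 (Unvaccinated, case), d = 242.
OR = (a·d)/(b·c) = (75 × 242) / (210 × 125) = 18150 / 26250 = 0.69143
Exposure is associated with lower odds of cervical dysplasia (OR = 0.69 < 1).

0.691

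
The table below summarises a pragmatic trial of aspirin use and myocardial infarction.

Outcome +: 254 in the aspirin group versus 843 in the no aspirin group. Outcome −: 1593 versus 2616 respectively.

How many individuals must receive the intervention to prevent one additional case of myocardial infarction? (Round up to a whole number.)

10

Risk in treated group = 254/1847 = 0.13752; risk in control = 843/3459 = 0.24371.
Absolute risk reduction = 0.24371 − 0.13752 = 0.10619
NNT = 1 / ARR = 1 / 0.10619 = 9.417 → round up → 10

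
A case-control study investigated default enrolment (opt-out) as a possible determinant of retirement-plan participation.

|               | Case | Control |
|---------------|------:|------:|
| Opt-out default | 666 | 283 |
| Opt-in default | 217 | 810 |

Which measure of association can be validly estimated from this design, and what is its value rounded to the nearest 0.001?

Cells: a = 666, b = 283, c = 217, d = 810.
This is a case-control study: participants were sampled on outcome status, so risks in the source population cannot be estimated directly — relative risk is not valid here. The odds ratio is the appropriate measure.
OR = (a·d)/(b·c) = (666 × 810) / (283 × 217) = 539460 / 61411 = 8.78442

8.784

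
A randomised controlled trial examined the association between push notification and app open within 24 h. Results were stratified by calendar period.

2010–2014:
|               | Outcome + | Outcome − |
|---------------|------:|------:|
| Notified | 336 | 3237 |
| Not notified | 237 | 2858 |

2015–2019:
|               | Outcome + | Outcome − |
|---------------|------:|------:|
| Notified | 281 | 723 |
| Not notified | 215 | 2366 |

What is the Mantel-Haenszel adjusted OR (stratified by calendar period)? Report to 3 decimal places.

2.080

OR_MH = Σ(aᵢdᵢ/nᵢ) / Σ(bᵢcᵢ/nᵢ), where nᵢ is the stratum total.
Stratum 1 (2010–2014): n = 6668; a·d/n = 336·2858/6668 = 144.0144; b·c/n = 3237·237/6668 = 115.0523
Stratum 2 (2015–2019): n = 3585; a·d/n = 281·2366/3585 = 185.4522; b·c/n = 723·215/3585 = 43.3598
OR_MH = (144.0144 + 185.4522) / (115.0523 + 43.3598) = 329.4666 / 158.4122 = 2.07981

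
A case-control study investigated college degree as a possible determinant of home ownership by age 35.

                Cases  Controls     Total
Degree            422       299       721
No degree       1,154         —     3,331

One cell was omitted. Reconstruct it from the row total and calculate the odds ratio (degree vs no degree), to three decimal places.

The missing cell is in the unexposed row: 3331 − 1154 = 2177.
So a = 422, b = 299, c = 1154, d = 2177.
OR = (a·d)/(b·c) = (422 × 2177) / (299 × 1154) = 918694 / 345046 = 2.66253

2.663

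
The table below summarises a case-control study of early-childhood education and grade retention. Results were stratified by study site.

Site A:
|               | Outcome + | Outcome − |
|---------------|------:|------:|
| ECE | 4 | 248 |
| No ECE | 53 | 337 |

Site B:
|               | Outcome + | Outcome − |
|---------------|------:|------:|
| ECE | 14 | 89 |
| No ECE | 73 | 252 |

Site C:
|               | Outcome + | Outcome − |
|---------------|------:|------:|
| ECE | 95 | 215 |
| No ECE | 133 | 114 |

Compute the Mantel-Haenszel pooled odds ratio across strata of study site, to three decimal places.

0.342

OR_MH = Σ(aᵢdᵢ/nᵢ) / Σ(bᵢcᵢ/nᵢ), where nᵢ is the stratum total.
Stratum 1 (Site A): n = 642; a·d/n = 4·337/642 = 2.0997; b·c/n = 248·53/642 = 20.4735
Stratum 2 (Site B): n = 428; a·d/n = 14·252/428 = 8.2430; b·c/n = 89·73/428 = 15.1799
Stratum 3 (Site C): n = 557; a·d/n = 95·114/557 = 19.4434; b·c/n = 215·133/557 = 51.3375
OR_MH = (2.0997 + 8.2430 + 19.4434) / (20.4735 + 15.1799 + 51.3375) = 29.7861 / 86.9909 = 0.34240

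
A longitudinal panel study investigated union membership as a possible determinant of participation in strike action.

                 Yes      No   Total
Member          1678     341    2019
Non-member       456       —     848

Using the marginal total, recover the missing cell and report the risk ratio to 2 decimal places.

1.55

The missing cell is in the unexposed row: 848 − 456 = 392.
So a = 1678, b = 341, c = 456, d = 392.
RR = [a/(a+b)] / [c/(c+d)] = (1678/2019) / (456/848) = 0.83110/0.53774 = 1.54556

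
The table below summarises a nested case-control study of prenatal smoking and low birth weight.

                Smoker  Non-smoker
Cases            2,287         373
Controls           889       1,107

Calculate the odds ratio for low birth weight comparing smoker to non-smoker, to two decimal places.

7.63

Reading the table with exposure as columns: a = 2287 (Smoker, case), b = 889 (Smoker, non-case), c = 373 (Non-smoker, case), d = 1107.
OR = (a·d)/(b·c) = (2287 × 1107) / (889 × 373) = 2531709 / 331597 = 7.63490
The odds of low birth weight are about 7.63 times as high in the smoker group.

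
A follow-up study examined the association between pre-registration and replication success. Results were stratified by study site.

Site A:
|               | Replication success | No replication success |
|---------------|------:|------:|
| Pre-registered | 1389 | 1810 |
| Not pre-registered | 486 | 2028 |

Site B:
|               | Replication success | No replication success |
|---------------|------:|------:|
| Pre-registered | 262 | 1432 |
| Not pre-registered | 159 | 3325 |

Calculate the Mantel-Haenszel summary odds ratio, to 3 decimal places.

3.341

OR_MH = Σ(aᵢdᵢ/nᵢ) / Σ(bᵢcᵢ/nᵢ), where nᵢ is the stratum total.
Stratum 1 (Site A): n = 5713; a·d/n = 1389·2028/5713 = 493.0670; b·c/n = 1810·486/5713 = 153.9751
Stratum 2 (Site B): n = 5178; a·d/n = 262·3325/5178 = 168.2406; b·c/n = 1432·159/5178 = 43.9722
OR_MH = (493.0670 + 168.2406) / (153.9751 + 43.9722) = 661.3077 / 197.9473 = 3.34083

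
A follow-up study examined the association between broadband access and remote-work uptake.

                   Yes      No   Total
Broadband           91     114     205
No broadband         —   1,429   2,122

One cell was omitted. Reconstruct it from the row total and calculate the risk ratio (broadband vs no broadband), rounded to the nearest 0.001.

1.359

The missing cell is in the unexposed row: 2122 − 1429 = 693.
So a = 91, b = 114, c = 693, d = 1429.
RR = [a/(a+b)] / [c/(c+d)] = (91/205) / (693/2122) = 0.44390/0.32658 = 1.35925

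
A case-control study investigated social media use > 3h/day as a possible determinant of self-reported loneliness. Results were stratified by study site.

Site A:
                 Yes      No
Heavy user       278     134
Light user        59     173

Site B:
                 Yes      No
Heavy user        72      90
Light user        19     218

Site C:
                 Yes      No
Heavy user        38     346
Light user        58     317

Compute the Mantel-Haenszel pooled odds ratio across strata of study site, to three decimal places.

3.021

OR_MH = Σ(aᵢdᵢ/nᵢ) / Σ(bᵢcᵢ/nᵢ), where nᵢ is the stratum total.
Stratum 1 (Site A): n = 644; a·d/n = 278·173/644 = 74.6801; b·c/n = 134·59/644 = 12.2764
Stratum 2 (Site B): n = 399; a·d/n = 72·218/399 = 39.3383; b·c/n = 90·19/399 = 4.2857
Stratum 3 (Site C): n = 759; a·d/n = 38·317/759 = 15.8709; b·c/n = 346·58/759 = 26.4401
OR_MH = (74.6801 + 39.3383 + 15.8709) / (12.2764 + 4.2857 + 26.4401) = 129.8894 / 43.0022 = 3.02053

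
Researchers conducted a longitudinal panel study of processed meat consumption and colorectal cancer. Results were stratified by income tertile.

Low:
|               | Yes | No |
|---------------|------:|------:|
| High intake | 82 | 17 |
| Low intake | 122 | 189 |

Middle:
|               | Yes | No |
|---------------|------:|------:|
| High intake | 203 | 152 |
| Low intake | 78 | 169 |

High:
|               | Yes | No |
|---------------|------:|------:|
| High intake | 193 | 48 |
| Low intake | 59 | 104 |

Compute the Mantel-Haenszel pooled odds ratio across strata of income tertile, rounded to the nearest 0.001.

4.548

OR_MH = Σ(aᵢdᵢ/nᵢ) / Σ(bᵢcᵢ/nᵢ), where nᵢ is the stratum total.
Stratum 1 (Low): n = 410; a·d/n = 82·189/410 = 37.8000; b·c/n = 17·122/410 = 5.0585
Stratum 2 (Middle): n = 602; a·d/n = 203·169/602 = 56.9884; b·c/n = 152·78/602 = 19.6944
Stratum 3 (High): n = 404; a·d/n = 193·104/404 = 49.6832; b·c/n = 48·59/404 = 7.0099
OR_MH = (37.8000 + 56.9884 + 49.6832) / (5.0585 + 19.6944 + 7.0099) = 144.4715 / 31.7628 = 4.54845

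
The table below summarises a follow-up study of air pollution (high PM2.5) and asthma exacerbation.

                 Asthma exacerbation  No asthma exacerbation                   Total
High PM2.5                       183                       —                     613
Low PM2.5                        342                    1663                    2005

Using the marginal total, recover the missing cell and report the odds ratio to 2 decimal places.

The missing cell is in the exposed row: 613 − 183 = 430.
So a = 183, b = 430, c = 342, d = 1663.
OR = (a·d)/(b·c) = (183 × 1663) / (430 × 342) = 304329 / 147060 = 2.06942

2.07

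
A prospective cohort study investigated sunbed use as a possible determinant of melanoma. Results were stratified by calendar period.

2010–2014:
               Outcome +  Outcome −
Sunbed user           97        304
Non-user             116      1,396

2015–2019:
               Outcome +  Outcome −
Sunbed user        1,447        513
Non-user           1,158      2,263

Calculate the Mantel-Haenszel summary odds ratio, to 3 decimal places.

OR_MH = Σ(aᵢdᵢ/nᵢ) / Σ(bᵢcᵢ/nᵢ), where nᵢ is the stratum total.
Stratum 1 (2010–2014): n = 1913; a·d/n = 97·1396/1913 = 70.7852; b·c/n = 304·116/1913 = 18.4339
Stratum 2 (2015–2019): n = 5381; a·d/n = 1447·2263/5381 = 608.5413; b·c/n = 513·1158/5381 = 110.3984
OR_MH = (70.7852 + 608.5413) / (18.4339 + 110.3984) = 679.3265 / 128.8323 = 5.27295

5.273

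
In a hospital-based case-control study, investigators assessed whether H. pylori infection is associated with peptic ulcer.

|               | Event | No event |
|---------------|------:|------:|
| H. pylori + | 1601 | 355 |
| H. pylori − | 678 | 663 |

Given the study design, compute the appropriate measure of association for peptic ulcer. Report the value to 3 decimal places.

4.410

Cells: a = 1601, b = 355, c = 678, d = 663.
This is a hospital-based case-control study: participants were sampled on outcome status, so risks in the source population cannot be estimated directly — relative risk is not valid here. The odds ratio is the appropriate measure.
OR = (a·d)/(b·c) = (1601 × 663) / (355 × 678) = 1061463 / 240690 = 4.41008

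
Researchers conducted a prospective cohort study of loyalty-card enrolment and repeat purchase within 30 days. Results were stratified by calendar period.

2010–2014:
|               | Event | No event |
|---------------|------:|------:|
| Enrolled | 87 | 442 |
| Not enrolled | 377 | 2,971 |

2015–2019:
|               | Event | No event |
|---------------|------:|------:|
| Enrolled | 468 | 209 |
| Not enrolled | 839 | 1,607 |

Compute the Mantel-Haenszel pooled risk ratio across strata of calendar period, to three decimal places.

1.893

RR_MH = Σ(aᵢ·n₀ᵢ/nᵢ) / Σ(cᵢ·n₁ᵢ/nᵢ), with n₁ᵢ = aᵢ+bᵢ (exposed), n₀ᵢ = cᵢ+dᵢ (unexposed), nᵢ = n₁ᵢ+n₀ᵢ.
Stratum 1 (2010–2014): n₁ = 529, n₀ = 3348, n = 3877; a·n₀/n = 87·3348/3877 = 75.1292; c·n₁/n = 377·529/3877 = 51.4400
Stratum 2 (2015–2019): n₁ = 677, n₀ = 2446, n = 3123; a·n₀/n = 468·2446/3123 = 366.5476; c·n₁/n = 839·677/3123 = 181.8774
RR_MH = (75.1292 + 366.5476) / (51.4400 + 181.8774) = 441.6768 / 233.3174 = 1.89303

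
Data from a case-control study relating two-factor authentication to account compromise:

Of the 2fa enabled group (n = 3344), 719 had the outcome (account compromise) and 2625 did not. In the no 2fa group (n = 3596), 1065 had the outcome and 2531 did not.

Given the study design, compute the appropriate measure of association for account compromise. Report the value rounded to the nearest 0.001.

From the description: a = 719, b = 2625, c = 1065, d = 2531.
This is a case-control study: participants were sampled on outcome status, so risks in the source population cannot be estimated directly — relative risk is not valid here. The odds ratio is the appropriate measure.
OR = (a·d)/(b·c) = (719 × 2531) / (2625 × 1065) = 1819789 / 2795625 = 0.65094

0.651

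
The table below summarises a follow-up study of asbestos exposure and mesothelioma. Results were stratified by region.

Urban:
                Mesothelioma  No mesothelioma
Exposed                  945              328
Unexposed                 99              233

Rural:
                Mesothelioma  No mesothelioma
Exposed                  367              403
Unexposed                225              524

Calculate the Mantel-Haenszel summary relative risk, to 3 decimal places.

1.955

RR_MH = Σ(aᵢ·n₀ᵢ/nᵢ) / Σ(cᵢ·n₁ᵢ/nᵢ), with n₁ᵢ = aᵢ+bᵢ (exposed), n₀ᵢ = cᵢ+dᵢ (unexposed), nᵢ = n₁ᵢ+n₀ᵢ.
Stratum 1 (Urban): n₁ = 1273, n₀ = 332, n = 1605; a·n₀/n = 945·332/1605 = 195.4766; c·n₁/n = 99·1273/1605 = 78.5215
Stratum 2 (Rural): n₁ = 770, n₀ = 749, n = 1519; a·n₀/n = 367·749/1519 = 180.9631; c·n₁/n = 225·770/1519 = 114.0553
RR_MH = (195.4766 + 180.9631) / (78.5215 + 114.0553) = 376.4398 / 192.5768 = 1.95475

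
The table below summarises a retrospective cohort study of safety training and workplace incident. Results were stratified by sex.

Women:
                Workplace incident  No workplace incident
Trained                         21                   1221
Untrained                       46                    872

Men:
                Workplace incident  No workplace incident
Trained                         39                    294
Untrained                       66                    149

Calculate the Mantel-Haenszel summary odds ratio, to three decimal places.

0.311

OR_MH = Σ(aᵢdᵢ/nᵢ) / Σ(bᵢcᵢ/nᵢ), where nᵢ is the stratum total.
Stratum 1 (Women): n = 2160; a·d/n = 21·872/2160 = 8.4778; b·c/n = 1221·46/2160 = 26.0028
Stratum 2 (Men): n = 548; a·d/n = 39·149/548 = 10.6040; b·c/n = 294·66/548 = 35.4088
OR_MH = (8.4778 + 10.6040) / (26.0028 + 35.4088) = 19.0818 / 61.4115 = 0.31072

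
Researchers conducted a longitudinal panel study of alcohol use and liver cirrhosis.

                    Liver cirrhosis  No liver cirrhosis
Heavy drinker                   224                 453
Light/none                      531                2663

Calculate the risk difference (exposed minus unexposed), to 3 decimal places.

0.165

Cells: a = 224, b = 453, c = 531, d = 2663.
Risk in exposed = 224/677 = 0.330871; risk in unexposed = 531/3194 = 0.166249.
Risk difference = 0.330871 − 0.166249 = 0.164622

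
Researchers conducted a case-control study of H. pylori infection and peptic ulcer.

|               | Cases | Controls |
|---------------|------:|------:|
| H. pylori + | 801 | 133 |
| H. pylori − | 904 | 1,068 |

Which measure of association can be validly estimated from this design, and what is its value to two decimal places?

7.12

Cells: a = 801, b = 133, c = 904, d = 1068.
This is a case-control study: participants were sampled on outcome status, so risks in the source population cannot be estimated directly — relative risk is not valid here. The odds ratio is the appropriate measure.
OR = (a·d)/(b·c) = (801 × 1068) / (133 × 904) = 855468 / 120232 = 7.11514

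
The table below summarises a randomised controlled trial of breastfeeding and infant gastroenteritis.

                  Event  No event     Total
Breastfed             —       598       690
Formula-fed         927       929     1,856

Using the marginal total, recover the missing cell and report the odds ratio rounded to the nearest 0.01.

The missing cell is in the exposed row: 690 − 598 = 92.
So a = 92, b = 598, c = 927, d = 929.
OR = (a·d)/(b·c) = (92 × 929) / (598 × 927) = 85468 / 554346 = 0.15418

0.15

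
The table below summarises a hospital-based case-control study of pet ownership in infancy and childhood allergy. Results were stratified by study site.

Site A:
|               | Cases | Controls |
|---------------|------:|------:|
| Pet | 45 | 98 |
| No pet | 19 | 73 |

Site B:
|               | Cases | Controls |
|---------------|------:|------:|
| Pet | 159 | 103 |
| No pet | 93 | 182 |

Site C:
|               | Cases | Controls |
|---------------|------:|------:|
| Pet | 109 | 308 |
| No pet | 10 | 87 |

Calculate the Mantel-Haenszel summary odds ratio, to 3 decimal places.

2.718

OR_MH = Σ(aᵢdᵢ/nᵢ) / Σ(bᵢcᵢ/nᵢ), where nᵢ is the stratum total.
Stratum 1 (Site A): n = 235; a·d/n = 45·73/235 = 13.9787; b·c/n = 98·19/235 = 7.9234
Stratum 2 (Site B): n = 537; a·d/n = 159·182/537 = 53.8883; b·c/n = 103·93/537 = 17.8380
Stratum 3 (Site C): n = 514; a·d/n = 109·87/514 = 18.4494; b·c/n = 308·10/514 = 5.9922
OR_MH = (13.9787 + 53.8883 + 18.4494) / (7.9234 + 17.8380 + 5.9922) = 86.3164 / 31.7536 = 2.71832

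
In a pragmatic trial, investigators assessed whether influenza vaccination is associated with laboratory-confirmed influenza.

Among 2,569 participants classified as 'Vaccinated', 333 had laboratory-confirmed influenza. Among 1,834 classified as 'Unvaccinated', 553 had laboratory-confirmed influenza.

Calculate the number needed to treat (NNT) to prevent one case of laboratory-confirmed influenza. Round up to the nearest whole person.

Risk in treated group = 333/2569 = 0.12962; risk in control = 553/1834 = 0.30153.
Absolute risk reduction = 0.30153 − 0.12962 = 0.17190
NNT = 1 / ARR = 1 / 0.17190 = 5.817 → round up → 6

6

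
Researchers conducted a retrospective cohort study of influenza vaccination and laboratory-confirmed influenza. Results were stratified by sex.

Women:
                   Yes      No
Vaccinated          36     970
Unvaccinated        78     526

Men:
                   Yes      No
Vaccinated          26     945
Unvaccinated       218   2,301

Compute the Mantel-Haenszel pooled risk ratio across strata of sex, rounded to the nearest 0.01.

0.30

RR_MH = Σ(aᵢ·n₀ᵢ/nᵢ) / Σ(cᵢ·n₁ᵢ/nᵢ), with n₁ᵢ = aᵢ+bᵢ (exposed), n₀ᵢ = cᵢ+dᵢ (unexposed), nᵢ = n₁ᵢ+n₀ᵢ.
Stratum 1 (Women): n₁ = 1006, n₀ = 604, n = 1610; a·n₀/n = 36·604/1610 = 13.5056; c·n₁/n = 78·1006/1610 = 48.7379
Stratum 2 (Men): n₁ = 971, n₀ = 2519, n = 3490; a·n₀/n = 26·2519/3490 = 18.7662; c·n₁/n = 218·971/3490 = 60.6527
RR_MH = (13.5056 + 18.7662) / (48.7379 + 60.6527) = 32.2718 / 109.3906 = 0.29501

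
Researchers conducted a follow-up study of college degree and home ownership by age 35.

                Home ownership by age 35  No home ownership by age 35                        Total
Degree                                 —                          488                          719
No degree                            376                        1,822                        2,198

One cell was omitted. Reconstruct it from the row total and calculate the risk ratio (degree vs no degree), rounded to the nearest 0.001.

The missing cell is in the exposed row: 719 − 488 = 231.
So a = 231, b = 488, c = 376, d = 1822.
RR = [a/(a+b)] / [c/(c+d)] = (231/719) / (376/2198) = 0.32128/0.17106 = 1.87812

1.878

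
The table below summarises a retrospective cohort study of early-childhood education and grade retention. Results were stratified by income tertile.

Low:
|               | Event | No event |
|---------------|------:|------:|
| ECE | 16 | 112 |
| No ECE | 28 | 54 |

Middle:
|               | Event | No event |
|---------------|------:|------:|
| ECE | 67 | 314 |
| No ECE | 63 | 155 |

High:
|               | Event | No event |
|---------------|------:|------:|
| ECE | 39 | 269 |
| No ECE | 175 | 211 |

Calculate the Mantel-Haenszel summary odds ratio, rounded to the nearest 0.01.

OR_MH = Σ(aᵢdᵢ/nᵢ) / Σ(bᵢcᵢ/nᵢ), where nᵢ is the stratum total.
Stratum 1 (Low): n = 210; a·d/n = 16·54/210 = 4.1143; b·c/n = 112·28/210 = 14.9333
Stratum 2 (Middle): n = 599; a·d/n = 67·155/599 = 17.3372; b·c/n = 314·63/599 = 33.0250
Stratum 3 (High): n = 694; a·d/n = 39·211/694 = 11.8573; b·c/n = 269·175/694 = 67.8314
OR_MH = (4.1143 + 17.3372 + 11.8573) / (14.9333 + 33.0250 + 67.8314) = 33.3089 / 115.7898 = 0.28767

0.29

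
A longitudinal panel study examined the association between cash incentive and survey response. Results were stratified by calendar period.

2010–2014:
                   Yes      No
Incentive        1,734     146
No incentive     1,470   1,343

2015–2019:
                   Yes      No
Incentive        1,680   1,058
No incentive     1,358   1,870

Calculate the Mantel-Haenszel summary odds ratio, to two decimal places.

OR_MH = Σ(aᵢdᵢ/nᵢ) / Σ(bᵢcᵢ/nᵢ), where nᵢ is the stratum total.
Stratum 1 (2010–2014): n = 4693; a·d/n = 1734·1343/4693 = 496.2203; b·c/n = 146·1470/4693 = 45.7319
Stratum 2 (2015–2019): n = 5966; a·d/n = 1680·1870/5966 = 526.5840; b·c/n = 1058·1358/5966 = 240.8253
OR_MH = (496.2203 + 526.5840) / (45.7319 + 240.8253) = 1022.8043 / 286.5573 = 3.56928

3.57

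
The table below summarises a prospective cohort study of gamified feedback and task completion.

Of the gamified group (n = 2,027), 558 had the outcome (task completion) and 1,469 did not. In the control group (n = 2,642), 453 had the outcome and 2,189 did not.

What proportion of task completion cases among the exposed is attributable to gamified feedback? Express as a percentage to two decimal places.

37.71

From the description: a = 558, b = 1469, c = 453, d = 2189.
Risk in exposed = 558/2027 = 0.27528; risk in unexposed = 453/2642 = 0.17146.
RR = 0.27528/0.17146 = 1.60552
AR% = (RR − 1)/RR × 100 = (1.60552 − 1)/1.60552 × 100 = 37.7148%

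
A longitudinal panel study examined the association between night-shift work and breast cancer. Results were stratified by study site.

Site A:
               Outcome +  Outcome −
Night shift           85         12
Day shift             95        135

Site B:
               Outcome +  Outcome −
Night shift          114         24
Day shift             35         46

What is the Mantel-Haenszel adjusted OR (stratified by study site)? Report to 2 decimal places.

8.06

OR_MH = Σ(aᵢdᵢ/nᵢ) / Σ(bᵢcᵢ/nᵢ), where nᵢ is the stratum total.
Stratum 1 (Site A): n = 327; a·d/n = 85·135/327 = 35.0917; b·c/n = 12·95/327 = 3.4862
Stratum 2 (Site B): n = 219; a·d/n = 114·46/219 = 23.9452; b·c/n = 24·35/219 = 3.8356
OR_MH = (35.0917 + 23.9452) / (3.4862 + 3.8356) = 59.0369 / 7.3219 = 8.06311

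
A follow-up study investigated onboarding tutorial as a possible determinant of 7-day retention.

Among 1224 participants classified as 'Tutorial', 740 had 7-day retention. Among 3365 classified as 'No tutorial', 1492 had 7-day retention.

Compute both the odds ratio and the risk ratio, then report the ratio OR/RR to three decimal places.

From the description: a = 740, b = 484, c = 1492, d = 1873.
OR = (740·1873)/(484·1492) = 1386020/722128 = 1.91936
Risk in exposed = 740/1224 = 0.60458; risk in unexposed = 1492/3365 = 0.44339; RR = 1.36354
OR/RR = 1.91936 / 1.36354 = 1.40763
The outcome is not rare, so the OR lies further from 1 than the RR.

1.408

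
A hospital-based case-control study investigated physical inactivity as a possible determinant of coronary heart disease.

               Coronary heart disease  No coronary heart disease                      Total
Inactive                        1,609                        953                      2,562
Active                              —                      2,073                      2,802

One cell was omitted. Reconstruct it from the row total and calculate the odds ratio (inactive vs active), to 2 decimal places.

4.80

The missing cell is in the unexposed row: 2802 − 2073 = 729.
So a = 1609, b = 953, c = 729, d = 2073.
OR = (a·d)/(b·c) = (1609 × 2073) / (953 × 729) = 3335457 / 694737 = 4.80104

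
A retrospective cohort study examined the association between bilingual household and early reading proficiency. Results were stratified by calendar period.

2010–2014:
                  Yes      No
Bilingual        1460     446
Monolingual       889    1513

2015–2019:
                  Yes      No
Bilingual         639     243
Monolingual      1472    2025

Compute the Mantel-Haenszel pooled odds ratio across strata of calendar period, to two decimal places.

4.65

OR_MH = Σ(aᵢdᵢ/nᵢ) / Σ(bᵢcᵢ/nᵢ), where nᵢ is the stratum total.
Stratum 1 (2010–2014): n = 4308; a·d/n = 1460·1513/4308 = 512.7623; b·c/n = 446·889/4308 = 92.0367
Stratum 2 (2015–2019): n = 4379; a·d/n = 639·2025/4379 = 295.4955; b·c/n = 243·1472/4379 = 81.6844
OR_MH = (512.7623 + 295.4955) / (92.0367 + 81.6844) = 808.2578 / 173.7211 = 4.65262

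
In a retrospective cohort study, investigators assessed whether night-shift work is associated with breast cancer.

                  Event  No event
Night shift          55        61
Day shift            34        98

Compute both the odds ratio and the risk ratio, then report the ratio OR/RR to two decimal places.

1.41

Cells: a = 55, b = 61, c = 34, d = 98.
OR = (55·98)/(61·34) = 5390/2074 = 2.59884
Risk in exposed = 55/116 = 0.47414; risk in unexposed = 34/132 = 0.25758; RR = 1.84077
OR/RR = 2.59884 / 1.84077 = 1.41182
The outcome is not rare, so the OR lies further from 1 than the RR.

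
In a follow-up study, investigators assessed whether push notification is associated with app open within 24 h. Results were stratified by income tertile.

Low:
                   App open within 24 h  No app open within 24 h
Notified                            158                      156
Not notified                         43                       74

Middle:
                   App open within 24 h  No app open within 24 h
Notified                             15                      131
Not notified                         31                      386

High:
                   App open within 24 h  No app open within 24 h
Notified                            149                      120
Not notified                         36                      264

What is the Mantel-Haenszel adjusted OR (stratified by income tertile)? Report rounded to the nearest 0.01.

OR_MH = Σ(aᵢdᵢ/nᵢ) / Σ(bᵢcᵢ/nᵢ), where nᵢ is the stratum total.
Stratum 1 (Low): n = 431; a·d/n = 158·74/431 = 27.1276; b·c/n = 156·43/431 = 15.5638
Stratum 2 (Middle): n = 563; a·d/n = 15·386/563 = 10.2842; b·c/n = 131·31/563 = 7.2131
Stratum 3 (High): n = 569; a·d/n = 149·264/569 = 69.1318; b·c/n = 120·36/569 = 7.5923
OR_MH = (27.1276 + 10.2842 + 69.1318) / (15.5638 + 7.2131 + 7.5923) = 106.5436 / 30.3692 = 3.50828

3.51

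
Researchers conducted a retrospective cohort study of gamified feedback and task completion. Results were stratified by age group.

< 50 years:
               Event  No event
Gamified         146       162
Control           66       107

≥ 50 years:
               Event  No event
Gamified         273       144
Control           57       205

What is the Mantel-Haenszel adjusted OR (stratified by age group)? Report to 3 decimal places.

OR_MH = Σ(aᵢdᵢ/nᵢ) / Σ(bᵢcᵢ/nᵢ), where nᵢ is the stratum total.
Stratum 1 (< 50 years): n = 481; a·d/n = 146·107/481 = 32.4782; b·c/n = 162·66/481 = 22.2287
Stratum 2 (≥ 50 years): n = 679; a·d/n = 273·205/679 = 82.4227; b·c/n = 144·57/679 = 12.0884
OR_MH = (32.4782 + 82.4227) / (22.2287 + 12.0884) = 114.9009 / 34.3171 = 3.34821

3.348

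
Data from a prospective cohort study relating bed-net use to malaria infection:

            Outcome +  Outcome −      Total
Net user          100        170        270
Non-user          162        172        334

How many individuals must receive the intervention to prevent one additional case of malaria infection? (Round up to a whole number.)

Risk in treated group = 100/270 = 0.37037; risk in control = 162/334 = 0.48503.
Absolute risk reduction = 0.48503 − 0.37037 = 0.11466
NNT = 1 / ARR = 1 / 0.11466 = 8.721 → round up → 9

9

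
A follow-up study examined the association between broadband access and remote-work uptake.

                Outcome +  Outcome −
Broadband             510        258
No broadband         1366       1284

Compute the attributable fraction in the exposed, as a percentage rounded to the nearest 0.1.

Cells: a = 510, b = 258, c = 1366, d = 1284.
Risk in exposed = 510/768 = 0.66406; risk in unexposed = 1366/2650 = 0.51547.
RR = 0.66406/0.51547 = 1.28826
AR% = (RR − 1)/RR × 100 = (1.28826 − 1)/1.28826 × 100 = 22.3760%

22.4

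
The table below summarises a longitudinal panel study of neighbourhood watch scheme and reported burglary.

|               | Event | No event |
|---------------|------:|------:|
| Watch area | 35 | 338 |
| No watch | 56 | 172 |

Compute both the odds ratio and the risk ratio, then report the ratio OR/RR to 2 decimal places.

0.83

Cells: a = 35, b = 338, c = 56, d = 172.
OR = (35·172)/(338·56) = 6020/18928 = 0.31805
Risk in exposed = 35/373 = 0.09383; risk in unexposed = 56/228 = 0.24561; RR = 0.38204
OR/RR = 0.31805 / 0.38204 = 0.83250
The outcome is not rare, so the OR lies further from 1 than the RR.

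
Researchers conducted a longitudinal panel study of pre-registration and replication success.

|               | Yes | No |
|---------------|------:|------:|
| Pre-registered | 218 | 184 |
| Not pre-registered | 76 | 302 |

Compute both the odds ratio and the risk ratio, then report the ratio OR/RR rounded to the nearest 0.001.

1.746

Cells: a = 218, b = 184, c = 76, d = 302.
OR = (218·302)/(184·76) = 65836/13984 = 4.70795
Risk in exposed = 218/402 = 0.54229; risk in unexposed = 76/378 = 0.20106; RR = 2.69717
OR/RR = 4.70795 / 2.69717 = 1.74551
The outcome is not rare, so the OR lies further from 1 than the RR.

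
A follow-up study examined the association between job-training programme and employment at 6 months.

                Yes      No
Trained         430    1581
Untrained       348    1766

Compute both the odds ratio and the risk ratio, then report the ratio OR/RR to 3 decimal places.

Cells: a = 430, b = 1581, c = 348, d = 1766.
OR = (430·1766)/(1581·348) = 759380/550188 = 1.38022
Risk in exposed = 430/2011 = 0.21382; risk in unexposed = 348/2114 = 0.16462; RR = 1.29892
OR/RR = 1.38022 / 1.29892 = 1.06259
The outcome is not rare, so the OR lies further from 1 than the RR.

1.063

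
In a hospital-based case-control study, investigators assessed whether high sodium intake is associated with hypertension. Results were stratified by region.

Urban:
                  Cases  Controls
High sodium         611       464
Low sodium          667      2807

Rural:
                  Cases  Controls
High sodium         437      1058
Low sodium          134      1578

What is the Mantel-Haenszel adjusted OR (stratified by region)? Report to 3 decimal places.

5.275

OR_MH = Σ(aᵢdᵢ/nᵢ) / Σ(bᵢcᵢ/nᵢ), where nᵢ is the stratum total.
Stratum 1 (Urban): n = 4549; a·d/n = 611·2807/4549 = 377.0229; b·c/n = 464·667/4549 = 68.0343
Stratum 2 (Rural): n = 3207; a·d/n = 437·1578/3207 = 215.0253; b·c/n = 1058·134/3207 = 44.2070
OR_MH = (377.0229 + 215.0253) / (68.0343 + 44.2070) = 592.0481 / 112.2413 = 5.27478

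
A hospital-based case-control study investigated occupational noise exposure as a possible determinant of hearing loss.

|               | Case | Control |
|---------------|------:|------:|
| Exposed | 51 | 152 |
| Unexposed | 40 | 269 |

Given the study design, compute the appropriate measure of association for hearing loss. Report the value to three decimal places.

Cells: a = 51, b = 152, c = 40, d = 269.
This is a hospital-based case-control study: participants were sampled on outcome status, so risks in the source population cannot be estimated directly — relative risk is not valid here. The odds ratio is the appropriate measure.
OR = (a·d)/(b·c) = (51 × 269) / (152 × 40) = 13719 / 6080 = 2.25641

2.256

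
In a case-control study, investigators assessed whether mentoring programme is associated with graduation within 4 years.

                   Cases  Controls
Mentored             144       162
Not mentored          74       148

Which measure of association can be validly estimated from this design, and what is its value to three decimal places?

1.778

Cells: a = 144, b = 162, c = 74, d = 148.
This is a case-control study: participants were sampled on outcome status, so risks in the source population cannot be estimated directly — relative risk is not valid here. The odds ratio is the appropriate measure.
OR = (a·d)/(b·c) = (144 × 148) / (162 × 74) = 21312 / 11988 = 1.77778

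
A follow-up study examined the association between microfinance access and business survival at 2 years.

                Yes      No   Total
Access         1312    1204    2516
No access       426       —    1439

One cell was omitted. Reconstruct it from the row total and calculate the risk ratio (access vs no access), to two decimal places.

1.76

The missing cell is in the unexposed row: 1439 − 426 = 1013.
So a = 1312, b = 1204, c = 426, d = 1013.
RR = [a/(a+b)] / [c/(c+d)] = (1312/2516) / (426/1439) = 0.52146/0.29604 = 1.76147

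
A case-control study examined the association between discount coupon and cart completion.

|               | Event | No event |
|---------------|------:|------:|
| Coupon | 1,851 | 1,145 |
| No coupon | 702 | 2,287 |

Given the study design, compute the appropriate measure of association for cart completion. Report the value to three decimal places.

Cells: a = 1851, b = 1145, c = 702, d = 2287.
This is a case-control study: participants were sampled on outcome status, so risks in the source population cannot be estimated directly — relative risk is not valid here. The odds ratio is the appropriate measure.
OR = (a·d)/(b·c) = (1851 × 2287) / (1145 × 702) = 4233237 / 803790 = 5.26660

5.267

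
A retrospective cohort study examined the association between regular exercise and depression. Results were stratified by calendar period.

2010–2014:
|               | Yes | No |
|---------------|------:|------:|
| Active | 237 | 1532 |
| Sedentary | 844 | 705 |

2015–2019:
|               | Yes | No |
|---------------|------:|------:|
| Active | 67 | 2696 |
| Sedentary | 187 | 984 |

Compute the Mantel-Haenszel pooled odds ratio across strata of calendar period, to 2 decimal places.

OR_MH = Σ(aᵢdᵢ/nᵢ) / Σ(bᵢcᵢ/nᵢ), where nᵢ is the stratum total.
Stratum 1 (2010–2014): n = 3318; a·d/n = 237·705/3318 = 50.3571; b·c/n = 1532·844/3318 = 389.6950
Stratum 2 (2015–2019): n = 3934; a·d/n = 67·984/3934 = 16.7585; b·c/n = 2696·187/3934 = 128.1525
OR_MH = (50.3571 + 16.7585) / (389.6950 + 128.1525) = 67.1157 / 517.8475 = 0.12961

0.13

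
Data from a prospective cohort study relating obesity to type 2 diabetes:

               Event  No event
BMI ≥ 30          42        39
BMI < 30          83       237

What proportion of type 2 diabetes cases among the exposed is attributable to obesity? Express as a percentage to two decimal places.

49.98

Cells: a = 42, b = 39, c = 83, d = 237.
Risk in exposed = 42/81 = 0.51852; risk in unexposed = 83/320 = 0.25938.
RR = 0.51852/0.25938 = 1.99911
AR% = (RR − 1)/RR × 100 = (1.99911 − 1)/1.99911 × 100 = 49.9777%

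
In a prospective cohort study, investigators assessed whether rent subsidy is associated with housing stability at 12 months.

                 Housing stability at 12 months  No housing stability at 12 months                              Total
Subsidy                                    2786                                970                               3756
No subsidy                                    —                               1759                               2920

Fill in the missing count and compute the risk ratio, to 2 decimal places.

1.87

The missing cell is in the unexposed row: 2920 − 1759 = 1161.
So a = 2786, b = 970, c = 1161, d = 1759.
RR = [a/(a+b)] / [c/(c+d)] = (2786/3756) / (1161/2920) = 0.74175/0.39760 = 1.86555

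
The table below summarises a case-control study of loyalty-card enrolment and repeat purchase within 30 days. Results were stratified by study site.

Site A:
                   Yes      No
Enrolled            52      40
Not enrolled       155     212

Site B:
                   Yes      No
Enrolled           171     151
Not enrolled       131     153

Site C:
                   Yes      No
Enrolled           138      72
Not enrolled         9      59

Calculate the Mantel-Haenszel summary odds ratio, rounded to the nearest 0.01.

OR_MH = Σ(aᵢdᵢ/nᵢ) / Σ(bᵢcᵢ/nᵢ), where nᵢ is the stratum total.
Stratum 1 (Site A): n = 459; a·d/n = 52·212/459 = 24.0174; b·c/n = 40·155/459 = 13.5076
Stratum 2 (Site B): n = 606; a·d/n = 171·153/606 = 43.1733; b·c/n = 151·131/606 = 32.6419
Stratum 3 (Site C): n = 278; a·d/n = 138·59/278 = 29.2878; b·c/n = 72·9/278 = 2.3309
OR_MH = (24.0174 + 43.1733 + 29.2878) / (13.5076 + 32.6419 + 2.3309) = 96.4785 / 48.4805 = 1.99005

1.99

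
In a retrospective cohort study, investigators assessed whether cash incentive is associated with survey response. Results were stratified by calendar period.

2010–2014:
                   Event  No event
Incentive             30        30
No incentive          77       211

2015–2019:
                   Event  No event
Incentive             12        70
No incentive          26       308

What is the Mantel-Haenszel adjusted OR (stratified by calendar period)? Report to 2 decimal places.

OR_MH = Σ(aᵢdᵢ/nᵢ) / Σ(bᵢcᵢ/nᵢ), where nᵢ is the stratum total.
Stratum 1 (2010–2014): n = 348; a·d/n = 30·211/348 = 18.1897; b·c/n = 30·77/348 = 6.6379
Stratum 2 (2015–2019): n = 416; a·d/n = 12·308/416 = 8.8846; b·c/n = 70·26/416 = 4.3750
OR_MH = (18.1897 + 8.8846) / (6.6379 + 4.3750) = 27.0743 / 11.0129 = 2.45841

2.46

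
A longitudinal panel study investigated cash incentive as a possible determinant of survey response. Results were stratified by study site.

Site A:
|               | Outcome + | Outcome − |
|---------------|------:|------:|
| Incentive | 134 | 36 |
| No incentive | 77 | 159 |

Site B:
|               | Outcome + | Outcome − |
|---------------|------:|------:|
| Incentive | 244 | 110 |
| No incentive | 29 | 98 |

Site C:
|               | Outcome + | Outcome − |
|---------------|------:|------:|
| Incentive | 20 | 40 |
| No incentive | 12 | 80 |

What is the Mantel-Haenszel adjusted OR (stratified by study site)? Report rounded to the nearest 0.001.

6.783

OR_MH = Σ(aᵢdᵢ/nᵢ) / Σ(bᵢcᵢ/nᵢ), where nᵢ is the stratum total.
Stratum 1 (Site A): n = 406; a·d/n = 134·159/406 = 52.4778; b·c/n = 36·77/406 = 6.8276
Stratum 2 (Site B): n = 481; a·d/n = 244·98/481 = 49.7131; b·c/n = 110·29/481 = 6.6320
Stratum 3 (Site C): n = 152; a·d/n = 20·80/152 = 10.5263; b·c/n = 40·12/152 = 3.1579
OR_MH = (52.4778 + 49.7131 + 10.5263) / (6.8276 + 6.6320 + 3.1579) = 112.7172 / 16.6175 = 6.78305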